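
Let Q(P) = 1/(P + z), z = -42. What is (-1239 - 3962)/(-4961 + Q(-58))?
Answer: 520100/496101 ≈ 1.0484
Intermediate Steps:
Q(P) = 1/(-42 + P) (Q(P) = 1/(P - 42) = 1/(-42 + P))
(-1239 - 3962)/(-4961 + Q(-58)) = (-1239 - 3962)/(-4961 + 1/(-42 - 58)) = -5201/(-4961 + 1/(-100)) = -5201/(-4961 - 1/100) = -5201/(-496101/100) = -5201*(-100/496101) = 520100/496101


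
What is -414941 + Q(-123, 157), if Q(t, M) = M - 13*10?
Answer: -414914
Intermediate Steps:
Q(t, M) = -130 + M (Q(t, M) = M - 130 = -130 + M)
-414941 + Q(-123, 157) = -414941 + (-130 + 157) = -414941 + 27 = -414914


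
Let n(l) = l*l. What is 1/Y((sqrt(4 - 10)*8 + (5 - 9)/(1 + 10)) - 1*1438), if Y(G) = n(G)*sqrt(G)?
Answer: 121*sqrt(22)/(8*(-7911 + 44*I*sqrt(6))**(5/2)) ≈ 4.3386e-10 - 1.2734e-8*I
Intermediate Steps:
n(l) = l**2
Y(G) = G**(5/2) (Y(G) = G**2*sqrt(G) = G**(5/2))
1/Y((sqrt(4 - 10)*8 + (5 - 9)/(1 + 10)) - 1*1438) = 1/(((sqrt(4 - 10)*8 + (5 - 9)/(1 + 10)) - 1*1438)**(5/2)) = 1/(((sqrt(-6)*8 - 4/11) - 1438)**(5/2)) = 1/((((I*sqrt(6))*8 - 4*1/11) - 1438)**(5/2)) = 1/(((8*I*sqrt(6) - 4/11) - 1438)**(5/2)) = 1/(((-4/11 + 8*I*sqrt(6)) - 1438)**(5/2)) = 1/((-15822/11 + 8*I*sqrt(6))**(5/2)) = (-15822/11 + 8*I*sqrt(6))**(-5/2)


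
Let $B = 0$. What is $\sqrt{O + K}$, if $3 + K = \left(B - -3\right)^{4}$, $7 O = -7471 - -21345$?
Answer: $2 \sqrt{515} \approx 45.387$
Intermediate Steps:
$O = 1982$ ($O = \frac{-7471 - -21345}{7} = \frac{-7471 + 21345}{7} = \frac{1}{7} \cdot 13874 = 1982$)
$K = 78$ ($K = -3 + \left(0 - -3\right)^{4} = -3 + \left(0 + 3\right)^{4} = -3 + 3^{4} = -3 + 81 = 78$)
$\sqrt{O + K} = \sqrt{1982 + 78} = \sqrt{2060} = 2 \sqrt{515}$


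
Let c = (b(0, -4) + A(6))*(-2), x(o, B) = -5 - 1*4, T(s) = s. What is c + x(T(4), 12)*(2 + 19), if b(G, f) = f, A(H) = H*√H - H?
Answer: -169 - 12*√6 ≈ -198.39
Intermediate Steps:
A(H) = H^(3/2) - H
x(o, B) = -9 (x(o, B) = -5 - 4 = -9)
c = 20 - 12*√6 (c = (-4 + (6^(3/2) - 1*6))*(-2) = (-4 + (6*√6 - 6))*(-2) = (-4 + (-6 + 6*√6))*(-2) = (-10 + 6*√6)*(-2) = 20 - 12*√6 ≈ -9.3939)
c + x(T(4), 12)*(2 + 19) = (20 - 12*√6) - 9*(2 + 19) = (20 - 12*√6) - 9*21 = (20 - 12*√6) - 189 = -169 - 12*√6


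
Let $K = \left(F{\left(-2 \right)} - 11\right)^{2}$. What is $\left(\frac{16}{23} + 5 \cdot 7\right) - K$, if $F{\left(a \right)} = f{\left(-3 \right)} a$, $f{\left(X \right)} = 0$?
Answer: $- \frac{1962}{23} \approx -85.304$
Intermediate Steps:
$F{\left(a \right)} = 0$ ($F{\left(a \right)} = 0 a = 0$)
$K = 121$ ($K = \left(0 - 11\right)^{2} = \left(-11\right)^{2} = 121$)
$\left(\frac{16}{23} + 5 \cdot 7\right) - K = \left(\frac{16}{23} + 5 \cdot 7\right) - 121 = \left(16 \cdot \frac{1}{23} + 35\right) - 121 = \left(\frac{16}{23} + 35\right) - 121 = \frac{821}{23} - 121 = - \frac{1962}{23}$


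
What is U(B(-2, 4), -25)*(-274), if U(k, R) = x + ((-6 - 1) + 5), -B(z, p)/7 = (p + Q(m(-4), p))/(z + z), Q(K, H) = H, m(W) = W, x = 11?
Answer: -2466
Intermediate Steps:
B(z, p) = -7*p/z (B(z, p) = -7*(p + p)/(z + z) = -7*2*p/(2*z) = -7*2*p*1/(2*z) = -7*p/z)
U(k, R) = 9 (U(k, R) = 11 + ((-6 - 1) + 5) = 11 + (-7 + 5) = 11 - 2 = 9)
U(B(-2, 4), -25)*(-274) = 9*(-274) = -2466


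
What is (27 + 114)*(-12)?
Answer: -1692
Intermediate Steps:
(27 + 114)*(-12) = 141*(-12) = -1692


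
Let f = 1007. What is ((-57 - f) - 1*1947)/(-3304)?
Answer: 3011/3304 ≈ 0.91132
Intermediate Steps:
((-57 - f) - 1*1947)/(-3304) = ((-57 - 1*1007) - 1*1947)/(-3304) = ((-57 - 1007) - 1947)*(-1/3304) = (-1064 - 1947)*(-1/3304) = -3011*(-1/3304) = 3011/3304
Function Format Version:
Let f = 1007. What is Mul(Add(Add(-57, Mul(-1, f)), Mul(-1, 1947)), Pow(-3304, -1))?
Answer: Rational(3011, 3304) ≈ 0.91132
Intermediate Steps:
Mul(Add(Add(-57, Mul(-1, f)), Mul(-1, 1947)), Pow(-3304, -1)) = Mul(Add(Add(-57, Mul(-1, 1007)), Mul(-1, 1947)), Pow(-3304, -1)) = Mul(Add(Add(-57, -1007), -1947), Rational(-1, 3304)) = Mul(Add(-1064, -1947), Rational(-1, 3304)) = Mul(-3011, Rational(-1, 3304)) = Rational(3011, 3304)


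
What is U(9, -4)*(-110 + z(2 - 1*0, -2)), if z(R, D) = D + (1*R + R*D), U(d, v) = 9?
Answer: -1026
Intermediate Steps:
z(R, D) = D + R + D*R (z(R, D) = D + (R + D*R) = D + R + D*R)
U(9, -4)*(-110 + z(2 - 1*0, -2)) = 9*(-110 + (-2 + (2 - 1*0) - 2*(2 - 1*0))) = 9*(-110 + (-2 + (2 + 0) - 2*(2 + 0))) = 9*(-110 + (-2 + 2 - 2*2)) = 9*(-110 + (-2 + 2 - 4)) = 9*(-110 - 4) = 9*(-114) = -1026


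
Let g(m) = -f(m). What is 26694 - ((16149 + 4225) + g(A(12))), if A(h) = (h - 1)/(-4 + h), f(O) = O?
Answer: 50571/8 ≈ 6321.4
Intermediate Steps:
A(h) = (-1 + h)/(-4 + h)
g(m) = -m
26694 - ((16149 + 4225) + g(A(12))) = 26694 - ((16149 + 4225) - (-1 + 12)/(-4 + 12)) = 26694 - (20374 - 11/8) = 26694 - 1*162981/8 = 26694 - 162981/8 = 50571/8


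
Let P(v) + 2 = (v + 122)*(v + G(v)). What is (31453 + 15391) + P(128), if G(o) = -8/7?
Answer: 549894/7 ≈ 78556.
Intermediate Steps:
G(o) = -8/7 (G(o) = -8*1/7 = -8/7)
P(v) = -2 + (122 + v)*(-8/7 + v) (P(v) = -2 + (v + 122)*(v - 8/7) = -2 + (122 + v)*(-8/7 + v))
(31453 + 15391) + P(128) = (31453 + 15391) + (-990/7 + 128**2 + (846/7)*128) = 46844 + (-990/7 + 16384 + 108288/7) = 46844 + 221986/7 = 549894/7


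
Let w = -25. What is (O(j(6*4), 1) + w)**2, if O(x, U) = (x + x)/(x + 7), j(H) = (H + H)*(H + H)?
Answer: 2826729889/5340721 ≈ 529.28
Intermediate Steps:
j(H) = 4*H**2 (j(H) = (2*H)*(2*H) = 4*H**2)
O(x, U) = 2*x/(7 + x) (O(x, U) = (2*x)/(7 + x) = 2*x/(7 + x))
(O(j(6*4), 1) + w)**2 = (2*(4*(6*4)**2)/(7 + 4*(6*4)**2) - 25)**2 = (2*(4*24**2)/(7 + 4*24**2) - 25)**2 = (2*(4*576)/(7 + 4*576) - 25)**2 = (2*2304/(7 + 2304) - 25)**2 = (2*2304/2311 - 25)**2 = (2*2304*(1/2311) - 25)**2 = (4608/2311 - 25)**2 = (-53167/2311)**2 = 2826729889/5340721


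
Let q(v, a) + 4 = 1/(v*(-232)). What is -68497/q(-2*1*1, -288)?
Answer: 31782608/1855 ≈ 17133.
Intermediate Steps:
q(v, a) = -4 - 1/(232*v) (q(v, a) = -4 + 1/(v*(-232)) = -4 - 1/232/v = -4 - 1/(232*v))
-68497/q(-2*1*1, -288) = -68497/(-4 - 1/(232*(-2*1*1))) = -68497/(-4 - 1/(232*((-2*1)))) = -68497/(-4 - 1/232/(-2)) = -68497/(-4 - 1/232*(-1/2)) = -68497/(-4 + 1/464) = -68497/(-1855/464) = -68497*(-464/1855) = 31782608/1855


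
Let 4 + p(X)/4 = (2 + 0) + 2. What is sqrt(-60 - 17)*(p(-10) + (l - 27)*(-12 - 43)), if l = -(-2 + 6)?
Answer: 1705*I*sqrt(77) ≈ 14961.0*I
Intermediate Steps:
l = -4 (l = -1*4 = -4)
p(X) = 0 (p(X) = -16 + 4*((2 + 0) + 2) = -16 + 4*(2 + 2) = -16 + 4*4 = -16 + 16 = 0)
sqrt(-60 - 17)*(p(-10) + (l - 27)*(-12 - 43)) = sqrt(-60 - 17)*(0 + (-4 - 27)*(-12 - 43)) = sqrt(-77)*(0 - 31*(-55)) = (I*sqrt(77))*(0 + 1705) = (I*sqrt(77))*1705 = 1705*I*sqrt(77)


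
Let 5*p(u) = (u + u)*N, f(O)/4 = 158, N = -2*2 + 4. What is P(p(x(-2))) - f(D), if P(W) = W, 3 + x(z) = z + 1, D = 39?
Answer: -632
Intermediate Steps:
N = 0 (N = -4 + 4 = 0)
x(z) = -2 + z (x(z) = -3 + (z + 1) = -3 + (1 + z) = -2 + z)
f(O) = 632 (f(O) = 4*158 = 632)
p(u) = 0 (p(u) = ((u + u)*0)/5 = ((2*u)*0)/5 = (⅕)*0 = 0)
P(p(x(-2))) - f(D) = 0 - 1*632 = 0 - 632 = -632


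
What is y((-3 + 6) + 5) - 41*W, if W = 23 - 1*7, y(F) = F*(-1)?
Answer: -664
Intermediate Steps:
y(F) = -F
W = 16 (W = 23 - 7 = 16)
y((-3 + 6) + 5) - 41*W = -((-3 + 6) + 5) - 41*16 = -(3 + 5) - 656 = -1*8 - 656 = -8 - 656 = -664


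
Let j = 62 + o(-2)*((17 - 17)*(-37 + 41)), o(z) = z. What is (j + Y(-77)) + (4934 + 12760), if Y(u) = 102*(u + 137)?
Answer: 23876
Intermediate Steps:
Y(u) = 13974 + 102*u (Y(u) = 102*(137 + u) = 13974 + 102*u)
j = 62 (j = 62 - 2*(17 - 17)*(-37 + 41) = 62 - 0*4 = 62 - 2*0 = 62 + 0 = 62)
(j + Y(-77)) + (4934 + 12760) = (62 + (13974 + 102*(-77))) + (4934 + 12760) = (62 + (13974 - 7854)) + 17694 = (62 + 6120) + 17694 = 6182 + 17694 = 23876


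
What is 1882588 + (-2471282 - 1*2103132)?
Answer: -2691826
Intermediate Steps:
1882588 + (-2471282 - 1*2103132) = 1882588 + (-2471282 - 2103132) = 1882588 - 4574414 = -2691826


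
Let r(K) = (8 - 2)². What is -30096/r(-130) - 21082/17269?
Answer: -14457966/17269 ≈ -837.22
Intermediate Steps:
r(K) = 36 (r(K) = 6² = 36)
-30096/r(-130) - 21082/17269 = -30096/36 - 21082/17269 = -30096*1/36 - 21082*1/17269 = -836 - 21082/17269 = -14457966/17269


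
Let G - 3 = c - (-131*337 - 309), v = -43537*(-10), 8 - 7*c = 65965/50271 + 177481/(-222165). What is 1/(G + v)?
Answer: 26059732335/12504243178132997 ≈ 2.0841e-6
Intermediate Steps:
c = 27871562282/26059732335 (c = 8/7 - (65965/50271 + 177481/(-222165))/7 = 8/7 - (65965*(1/50271) + 177481*(-1/222165))/7 = 8/7 - (65965/50271 - 177481/222165)/7 = 8/7 - ⅐*1910988958/3722818905 = 8/7 - 1910988958/26059732335 = 27871562282/26059732335 ≈ 1.0695)
v = 435370
G = 1158617511444047/26059732335 (G = 3 + (27871562282/26059732335 - (-131*337 - 309)) = 3 + (27871562282/26059732335 - (-44147 - 309)) = 3 + (27871562282/26059732335 - 1*(-44456)) = 3 + (27871562282/26059732335 + 44456) = 3 + 1158539332247042/26059732335 = 1158617511444047/26059732335 ≈ 44460.)
1/(G + v) = 1/(1158617511444047/26059732335 + 435370) = 1/(12504243178132997/26059732335) = 26059732335/12504243178132997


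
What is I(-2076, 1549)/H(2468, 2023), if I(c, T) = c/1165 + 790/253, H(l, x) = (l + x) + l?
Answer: 395122/2051130455 ≈ 0.00019264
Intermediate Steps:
H(l, x) = x + 2*l
I(c, T) = 790/253 + c/1165 (I(c, T) = c*(1/1165) + 790*(1/253) = c/1165 + 790/253 = 790/253 + c/1165)
I(-2076, 1549)/H(2468, 2023) = (790/253 + (1/1165)*(-2076))/(2023 + 2*2468) = (790/253 - 2076/1165)/(2023 + 4936) = (395122/294745)/6959 = (395122/294745)*(1/6959) = 395122/2051130455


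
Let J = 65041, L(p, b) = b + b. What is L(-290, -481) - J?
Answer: -66003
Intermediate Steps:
L(p, b) = 2*b
L(-290, -481) - J = 2*(-481) - 1*65041 = -962 - 65041 = -66003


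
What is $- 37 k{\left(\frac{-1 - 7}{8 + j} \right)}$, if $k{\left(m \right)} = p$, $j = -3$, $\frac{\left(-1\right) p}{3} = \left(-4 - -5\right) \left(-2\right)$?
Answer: $-222$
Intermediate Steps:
$p = 6$ ($p = - 3 \left(-4 - -5\right) \left(-2\right) = - 3 \left(-4 + 5\right) \left(-2\right) = - 3 \cdot 1 \left(-2\right) = \left(-3\right) \left(-2\right) = 6$)
$k{\left(m \right)} = 6$
$- 37 k{\left(\frac{-1 - 7}{8 + j} \right)} = \left(-37\right) 6 = -222$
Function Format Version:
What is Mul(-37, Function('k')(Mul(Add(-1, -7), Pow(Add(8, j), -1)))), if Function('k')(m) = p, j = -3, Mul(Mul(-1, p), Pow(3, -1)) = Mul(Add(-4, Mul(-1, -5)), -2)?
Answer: -222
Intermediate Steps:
p = 6 (p = Mul(-3, Mul(Add(-4, Mul(-1, -5)), -2)) = Mul(-3, Mul(Add(-4, 5), -2)) = Mul(-3, Mul(1, -2)) = Mul(-3, -2) = 6)
Function('k')(m) = 6
Mul(-37, Function('k')(Mul(Add(-1, -7), Pow(Add(8, j), -1)))) = Mul(-37, 6) = -222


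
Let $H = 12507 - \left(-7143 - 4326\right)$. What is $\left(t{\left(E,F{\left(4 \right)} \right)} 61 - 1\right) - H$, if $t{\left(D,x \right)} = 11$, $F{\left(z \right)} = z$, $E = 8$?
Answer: $-23306$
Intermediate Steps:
$H = 23976$ ($H = 12507 - \left(-7143 - 4326\right) = 12507 - -11469 = 12507 + 11469 = 23976$)
$\left(t{\left(E,F{\left(4 \right)} \right)} 61 - 1\right) - H = \left(11 \cdot 61 - 1\right) - 23976 = \left(671 - 1\right) - 23976 = 670 - 23976 = -23306$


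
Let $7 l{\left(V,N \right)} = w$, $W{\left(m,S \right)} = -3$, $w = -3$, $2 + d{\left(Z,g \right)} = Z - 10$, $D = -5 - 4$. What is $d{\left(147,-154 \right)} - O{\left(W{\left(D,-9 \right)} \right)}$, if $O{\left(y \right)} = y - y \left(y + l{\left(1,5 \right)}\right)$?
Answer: $\frac{1038}{7} \approx 148.29$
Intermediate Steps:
$D = -9$ ($D = -5 - 4 = -9$)
$d{\left(Z,g \right)} = -12 + Z$ ($d{\left(Z,g \right)} = -2 + \left(Z - 10\right) = -2 + \left(-10 + Z\right) = -12 + Z$)
$l{\left(V,N \right)} = - \frac{3}{7}$ ($l{\left(V,N \right)} = \frac{1}{7} \left(-3\right) = - \frac{3}{7}$)
$O{\left(y \right)} = y - y \left(- \frac{3}{7} + y\right)$ ($O{\left(y \right)} = y - y \left(y - \frac{3}{7}\right) = y - y \left(- \frac{3}{7} + y\right)$)
$d{\left(147,-154 \right)} - O{\left(W{\left(D,-9 \right)} \right)} = \left(-12 + 147\right) - \frac{1}{7} \left(-3\right) \left(10 - -21\right) = 135 - \frac{1}{7} \left(-3\right) \left(10 + 21\right) = 135 - \frac{1}{7} \left(-3\right) 31 = 135 - - \frac{93}{7} = 135 + \frac{93}{7} = \frac{1038}{7}$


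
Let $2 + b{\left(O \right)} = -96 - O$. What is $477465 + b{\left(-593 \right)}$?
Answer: $477960$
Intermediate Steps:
$b{\left(O \right)} = -98 - O$ ($b{\left(O \right)} = -2 - \left(96 + O\right) = -98 - O$)
$477465 + b{\left(-593 \right)} = 477465 - -495 = 477465 + \left(-98 + 593\right) = 477465 + 495 = 477960$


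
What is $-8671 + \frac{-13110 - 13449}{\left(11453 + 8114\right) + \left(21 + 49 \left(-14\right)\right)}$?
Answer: $- \frac{12609677}{1454} \approx -8672.4$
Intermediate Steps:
$-8671 + \frac{-13110 - 13449}{\left(11453 + 8114\right) + \left(21 + 49 \left(-14\right)\right)} = -8671 + \frac{-13110 - 13449}{19567 + \left(21 - 686\right)} = -8671 + \frac{-13110 - 13449}{19567 - 665} = -8671 - \frac{26559}{18902} = -8671 - \frac{2043}{1454} = - \frac{12609677}{1454}$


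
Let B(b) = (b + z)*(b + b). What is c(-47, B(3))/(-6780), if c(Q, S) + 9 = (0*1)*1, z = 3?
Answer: 3/2260 ≈ 0.0013274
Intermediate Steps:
B(b) = 2*b*(3 + b) (B(b) = (b + 3)*(b + b) = (3 + b)*(2*b) = 2*b*(3 + b))
c(Q, S) = -9 (c(Q, S) = -9 + (0*1)*1 = -9 + 0*1 = -9 + 0 = -9)
c(-47, B(3))/(-6780) = -9/(-6780) = -9*(-1/6780) = 3/2260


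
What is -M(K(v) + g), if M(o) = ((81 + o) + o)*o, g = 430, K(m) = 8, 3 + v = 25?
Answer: -419166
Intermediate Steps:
v = 22 (v = -3 + 25 = 22)
M(o) = o*(81 + 2*o) (M(o) = (81 + 2*o)*o = o*(81 + 2*o))
-M(K(v) + g) = -(8 + 430)*(81 + 2*(8 + 430)) = -438*(81 + 2*438) = -438*(81 + 876) = -438*957 = -1*419166 = -419166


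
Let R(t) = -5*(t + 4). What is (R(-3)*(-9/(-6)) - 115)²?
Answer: 60025/4 ≈ 15006.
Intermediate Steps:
R(t) = -20 - 5*t (R(t) = -5*(4 + t) = -20 - 5*t)
(R(-3)*(-9/(-6)) - 115)² = ((-20 - 5*(-3))*(-9/(-6)) - 115)² = ((-20 + 15)*(-9*(-⅙)) - 115)² = (-5*3/2 - 115)² = (-15/2 - 115)² = (-245/2)² = 60025/4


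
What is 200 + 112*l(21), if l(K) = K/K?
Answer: 312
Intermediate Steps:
l(K) = 1
200 + 112*l(21) = 200 + 112*1 = 200 + 112 = 312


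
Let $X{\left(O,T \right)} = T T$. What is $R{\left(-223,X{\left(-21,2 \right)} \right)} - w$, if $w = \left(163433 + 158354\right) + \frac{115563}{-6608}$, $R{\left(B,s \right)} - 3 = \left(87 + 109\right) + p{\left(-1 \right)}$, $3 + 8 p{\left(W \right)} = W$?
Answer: $- \frac{303563035}{944} \approx -3.2157 \cdot 10^{5}$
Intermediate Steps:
$p{\left(W \right)} = - \frac{3}{8} + \frac{W}{8}$
$X{\left(O,T \right)} = T^{2}$
$R{\left(B,s \right)} = \frac{397}{2}$ ($R{\left(B,s \right)} = 3 + \left(\left(87 + 109\right) + \left(- \frac{3}{8} + \frac{1}{8} \left(-1\right)\right)\right) = 3 + \left(196 - \frac{1}{2}\right) = 3 + \frac{391}{2} = \frac{397}{2}$)
$w = \frac{303750419}{944}$ ($w = 321787 + 115563 \left(- \frac{1}{6608}\right) = 321787 - \frac{16509}{944} = \frac{303750419}{944} \approx 3.2177 \cdot 10^{5}$)
$R{\left(-223,X{\left(-21,2 \right)} \right)} - w = \frac{397}{2} - \frac{303750419}{944} = - \frac{303563035}{944}$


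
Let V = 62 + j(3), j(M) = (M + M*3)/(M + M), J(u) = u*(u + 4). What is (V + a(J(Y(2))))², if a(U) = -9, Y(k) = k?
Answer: 3025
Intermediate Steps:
J(u) = u*(4 + u)
j(M) = 2 (j(M) = (M + 3*M)/((2*M)) = (4*M)*(1/(2*M)) = 2)
V = 64 (V = 62 + 2 = 64)
(V + a(J(Y(2))))² = (64 - 9)² = 55² = 3025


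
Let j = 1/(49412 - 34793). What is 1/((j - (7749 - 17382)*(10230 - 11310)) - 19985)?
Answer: -14619/152382973874 ≈ -9.5936e-8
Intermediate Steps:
j = 1/14619 ≈ 6.8404e-5
1/((j - (7749 - 17382)*(10230 - 11310)) - 19985) = 1/((1/14619 - (7749 - 17382)*(10230 - 11310)) - 19985) = 1/((1/14619 - (-9633)*(-1080)) - 19985) = 1/((1/14619 - 1*10403640) - 19985) = 1/((1/14619 - 10403640) - 19985) = 1/(-152090813159/14619 - 19985) = 1/(-152382973874/14619) = -14619/152382973874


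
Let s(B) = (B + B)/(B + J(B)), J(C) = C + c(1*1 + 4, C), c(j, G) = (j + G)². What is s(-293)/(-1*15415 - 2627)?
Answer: 293/742951518 ≈ 3.9437e-7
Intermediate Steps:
c(j, G) = (G + j)²
J(C) = C + (5 + C)² (J(C) = C + (C + (1*1 + 4))² = C + (C + (1 + 4))² = C + (C + 5)² = C + (5 + C)²)
s(B) = 2*B/((5 + B)² + 2*B) (s(B) = (B + B)/(B + (B + (5 + B)²)) = (2*B)/((5 + B)² + 2*B) = 2*B/((5 + B)² + 2*B))
s(-293)/(-1*15415 - 2627) = (2*(-293)/((5 - 293)² + 2*(-293)))/(-1*15415 - 2627) = (2*(-293)/((-288)² - 586))/(-15415 - 2627) = (2*(-293)/(82944 - 586))/(-18042) = (2*(-293)/82358)*(-1/18042) = (2*(-293)*(1/82358))*(-1/18042) = -293/41179*(-1/18042) = 293/742951518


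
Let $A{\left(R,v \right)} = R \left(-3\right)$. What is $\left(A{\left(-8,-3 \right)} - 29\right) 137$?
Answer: $-685$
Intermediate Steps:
$A{\left(R,v \right)} = - 3 R$
$\left(A{\left(-8,-3 \right)} - 29\right) 137 = \left(\left(-3\right) \left(-8\right) - 29\right) 137 = \left(24 - 29\right) 137 = \left(-5\right) 137 = -685$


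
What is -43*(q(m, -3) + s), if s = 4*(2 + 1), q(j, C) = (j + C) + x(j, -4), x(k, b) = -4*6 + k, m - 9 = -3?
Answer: 129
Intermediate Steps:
m = 6 (m = 9 - 3 = 6)
x(k, b) = -24 + k
q(j, C) = -24 + C + 2*j (q(j, C) = (j + C) + (-24 + j) = (C + j) + (-24 + j) = -24 + C + 2*j)
s = 12 (s = 4*3 = 12)
-43*(q(m, -3) + s) = -43*((-24 - 3 + 2*6) + 12) = -43*((-24 - 3 + 12) + 12) = -43*(-15 + 12) = -43*(-3) = 129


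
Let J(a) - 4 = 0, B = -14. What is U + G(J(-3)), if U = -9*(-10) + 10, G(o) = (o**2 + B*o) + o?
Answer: 64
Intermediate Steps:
J(a) = 4 (J(a) = 4 + 0 = 4)
G(o) = o**2 - 13*o (G(o) = (o**2 - 14*o) + o = o**2 - 13*o)
U = 100 (U = 90 + 10 = 100)
U + G(J(-3)) = 100 + 4*(-13 + 4) = 100 + 4*(-9) = 100 - 36 = 64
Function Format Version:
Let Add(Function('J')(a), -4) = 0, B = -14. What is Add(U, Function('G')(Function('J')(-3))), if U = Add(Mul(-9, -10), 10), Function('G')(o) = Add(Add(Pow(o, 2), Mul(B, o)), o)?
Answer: 64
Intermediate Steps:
Function('J')(a) = 4 (Function('J')(a) = Add(4, 0) = 4)
Function('G')(o) = Add(Pow(o, 2), Mul(-13, o)) (Function('G')(o) = Add(Add(Pow(o, 2), Mul(-14, o)), o) = Add(Pow(o, 2), Mul(-13, o)))
U = 100 (U = Add(90, 10) = 100)
Add(U, Function('G')(Function('J')(-3))) = Add(100, Mul(4, Add(-13, 4))) = Add(100, Mul(4, -9)) = Add(100, -36) = 64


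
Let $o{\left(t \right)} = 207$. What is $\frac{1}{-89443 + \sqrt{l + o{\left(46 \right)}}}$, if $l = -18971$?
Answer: $- \frac{89443}{8000069013} - \frac{2 i \sqrt{4691}}{8000069013} \approx -1.118 \cdot 10^{-5} - 1.7123 \cdot 10^{-8} i$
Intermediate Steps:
$\frac{1}{-89443 + \sqrt{l + o{\left(46 \right)}}} = \frac{1}{-89443 + \sqrt{-18971 + 207}} = \frac{1}{-89443 + \sqrt{-18764}} = \frac{1}{-89443 + 2 i \sqrt{4691}}$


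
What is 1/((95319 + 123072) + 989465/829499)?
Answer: 829499/181156105574 ≈ 4.5789e-6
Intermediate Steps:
1/((95319 + 123072) + 989465/829499) = 1/(218391 + 989465*(1/829499)) = 1/(218391 + 989465/829499) = 1/(181156105574/829499) = 829499/181156105574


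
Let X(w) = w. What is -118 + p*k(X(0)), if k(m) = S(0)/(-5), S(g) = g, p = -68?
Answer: -118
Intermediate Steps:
k(m) = 0 (k(m) = 0/(-5) = 0*(-⅕) = 0)
-118 + p*k(X(0)) = -118 - 68*0 = -118 + 0 = -118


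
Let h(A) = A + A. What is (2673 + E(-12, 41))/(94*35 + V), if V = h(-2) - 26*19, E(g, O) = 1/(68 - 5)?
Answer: 21050/21987 ≈ 0.95738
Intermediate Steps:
h(A) = 2*A
E(g, O) = 1/63
V = -498 (V = 2*(-2) - 26*19 = -4 - 494 = -498)
(2673 + E(-12, 41))/(94*35 + V) = (2673 + 1/63)/(94*35 - 498) = 168400/(63*(3290 - 498)) = (168400/63)/2792 = (168400/63)*(1/2792) = 21050/21987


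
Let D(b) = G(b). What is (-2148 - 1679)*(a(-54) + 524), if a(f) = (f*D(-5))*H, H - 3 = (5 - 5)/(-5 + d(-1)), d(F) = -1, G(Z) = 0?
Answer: -2005348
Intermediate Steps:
D(b) = 0
H = 3 (H = 3 + (5 - 5)/(-5 - 1) = 3 + 0/(-6) = 3 + 0*(-1/6) = 3 + 0 = 3)
a(f) = 0 (a(f) = (f*0)*3 = 0*3 = 0)
(-2148 - 1679)*(a(-54) + 524) = (-2148 - 1679)*(0 + 524) = -3827*524 = -2005348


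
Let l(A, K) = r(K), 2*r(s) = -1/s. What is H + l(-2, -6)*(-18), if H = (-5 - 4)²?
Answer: 159/2 ≈ 79.500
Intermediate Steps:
r(s) = -1/(2*s) (r(s) = (-1/s)/2 = -1/(2*s))
l(A, K) = -1/(2*K)
H = 81 (H = (-9)² = 81)
H + l(-2, -6)*(-18) = 81 - ½/(-6)*(-18) = 81 - ½*(-⅙)*(-18) = 81 + (1/12)*(-18) = 81 - 3/2 = 159/2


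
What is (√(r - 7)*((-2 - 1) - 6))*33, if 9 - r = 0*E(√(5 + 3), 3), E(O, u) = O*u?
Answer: -297*√2 ≈ -420.02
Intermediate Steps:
r = 9 (r = 9 - 0*√(5 + 3)*3 = 9 - 0*√8*3 = 9 - 0*(2*√2)*3 = 9 - 0*6*√2 = 9 - 1*0 = 9 + 0 = 9)
(√(r - 7)*((-2 - 1) - 6))*33 = (√(9 - 7)*((-2 - 1) - 6))*33 = (√2*(-3 - 6))*33 = (√2*(-9))*33 = -9*√2*33 = -297*√2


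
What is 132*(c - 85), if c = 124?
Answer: 5148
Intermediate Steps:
132*(c - 85) = 132*(124 - 85) = 132*39 = 5148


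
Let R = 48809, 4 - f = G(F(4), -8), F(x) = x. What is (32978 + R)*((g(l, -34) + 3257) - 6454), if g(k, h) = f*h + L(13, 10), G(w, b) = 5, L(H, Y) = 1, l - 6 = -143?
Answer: -258610494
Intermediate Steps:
l = -137 (l = 6 - 143 = -137)
f = -1 (f = 4 - 1*5 = 4 - 5 = -1)
g(k, h) = 1 - h (g(k, h) = -h + 1 = 1 - h)
(32978 + R)*((g(l, -34) + 3257) - 6454) = (32978 + 48809)*(((1 - 1*(-34)) + 3257) - 6454) = 81787*(((1 + 34) + 3257) - 6454) = 81787*((35 + 3257) - 6454) = 81787*(3292 - 6454) = 81787*(-3162) = -258610494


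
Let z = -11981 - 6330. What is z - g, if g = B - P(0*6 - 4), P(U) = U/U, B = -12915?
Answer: -5395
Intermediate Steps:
P(U) = 1
z = -18311
g = -12916 (g = -12915 - 1*1 = -12915 - 1 = -12916)
z - g = -18311 - 1*(-12916) = -18311 + 12916 = -5395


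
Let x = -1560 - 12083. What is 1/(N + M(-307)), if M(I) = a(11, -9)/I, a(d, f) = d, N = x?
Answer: -307/4188412 ≈ -7.3297e-5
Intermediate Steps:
x = -13643
N = -13643
M(I) = 11/I
1/(N + M(-307)) = 1/(-13643 + 11/(-307)) = 1/(-13643 + 11*(-1/307)) = 1/(-13643 - 11/307) = 1/(-4188412/307) = -307/4188412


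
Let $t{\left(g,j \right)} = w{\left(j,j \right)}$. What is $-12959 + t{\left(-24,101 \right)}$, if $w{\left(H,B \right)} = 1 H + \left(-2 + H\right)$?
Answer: $-12759$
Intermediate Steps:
$w{\left(H,B \right)} = -2 + 2 H$ ($w{\left(H,B \right)} = H + \left(-2 + H\right) = -2 + 2 H$)
$t{\left(g,j \right)} = -2 + 2 j$
$-12959 + t{\left(-24,101 \right)} = -12959 + \left(-2 + 2 \cdot 101\right) = -12959 + \left(-2 + 202\right) = -12959 + 200 = -12759$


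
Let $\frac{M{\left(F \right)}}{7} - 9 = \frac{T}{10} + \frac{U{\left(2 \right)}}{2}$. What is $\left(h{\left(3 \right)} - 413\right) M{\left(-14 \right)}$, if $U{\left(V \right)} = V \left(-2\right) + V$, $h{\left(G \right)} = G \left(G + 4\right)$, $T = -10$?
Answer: $-19208$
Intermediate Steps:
$h{\left(G \right)} = G \left(4 + G\right)$
$U{\left(V \right)} = - V$ ($U{\left(V \right)} = - 2 V + V = - V$)
$M{\left(F \right)} = 49$ ($M{\left(F \right)} = 63 + 7 \left(- \frac{10}{10} + \frac{\left(-1\right) 2}{2}\right) = 63 + 7 \left(\left(-10\right) \frac{1}{10} - 1\right) = 63 + 7 \left(-1 - 1\right) = 63 + 7 \left(-2\right) = 63 - 14 = 49$)
$\left(h{\left(3 \right)} - 413\right) M{\left(-14 \right)} = \left(3 \left(4 + 3\right) - 413\right) 49 = \left(3 \cdot 7 - 413\right) 49 = \left(21 - 413\right) 49 = \left(-392\right) 49 = -19208$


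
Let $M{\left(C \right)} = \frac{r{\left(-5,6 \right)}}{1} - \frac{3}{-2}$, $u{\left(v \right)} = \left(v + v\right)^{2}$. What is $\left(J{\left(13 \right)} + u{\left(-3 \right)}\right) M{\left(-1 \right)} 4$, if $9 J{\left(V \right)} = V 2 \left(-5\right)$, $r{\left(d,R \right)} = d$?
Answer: $- \frac{2716}{9} \approx -301.78$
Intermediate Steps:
$u{\left(v \right)} = 4 v^{2}$ ($u{\left(v \right)} = \left(2 v\right)^{2} = 4 v^{2}$)
$M{\left(C \right)} = - \frac{7}{2}$ ($M{\left(C \right)} = - \frac{5}{1} - \frac{3}{-2} = \left(-5\right) 1 - - \frac{3}{2} = -5 + \frac{3}{2} = - \frac{7}{2}$)
$J{\left(V \right)} = - \frac{10 V}{9}$ ($J{\left(V \right)} = \frac{V 2 \left(-5\right)}{9} = \frac{2 V \left(-5\right)}{9} = \frac{\left(-10\right) V}{9} = - \frac{10 V}{9}$)
$\left(J{\left(13 \right)} + u{\left(-3 \right)}\right) M{\left(-1 \right)} 4 = \left(\left(- \frac{10}{9}\right) 13 + 4 \left(-3\right)^{2}\right) \left(\left(- \frac{7}{2}\right) 4\right) = \left(- \frac{130}{9} + 4 \cdot 9\right) \left(-14\right) = \left(- \frac{130}{9} + 36\right) \left(-14\right) = \frac{194}{9} \left(-14\right) = - \frac{2716}{9}$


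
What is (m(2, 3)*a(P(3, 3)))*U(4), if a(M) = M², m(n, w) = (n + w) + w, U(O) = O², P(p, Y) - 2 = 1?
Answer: 1152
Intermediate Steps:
P(p, Y) = 3 (P(p, Y) = 2 + 1 = 3)
m(n, w) = n + 2*w
(m(2, 3)*a(P(3, 3)))*U(4) = ((2 + 2*3)*3²)*4² = ((2 + 6)*9)*16 = (8*9)*16 = 72*16 = 1152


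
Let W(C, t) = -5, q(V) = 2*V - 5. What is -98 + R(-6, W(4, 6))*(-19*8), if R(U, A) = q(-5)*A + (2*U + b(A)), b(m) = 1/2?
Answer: -9750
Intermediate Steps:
b(m) = ½
q(V) = -5 + 2*V
R(U, A) = ½ - 15*A + 2*U (R(U, A) = (-5 + 2*(-5))*A + (2*U + ½) = (-5 - 10)*A + (½ + 2*U) = -15*A + (½ + 2*U) = ½ - 15*A + 2*U)
-98 + R(-6, W(4, 6))*(-19*8) = -98 + (½ - 15*(-5) + 2*(-6))*(-19*8) = -98 + (½ + 75 - 12)*(-152) = -98 + (127/2)*(-152) = -98 - 9652 = -9750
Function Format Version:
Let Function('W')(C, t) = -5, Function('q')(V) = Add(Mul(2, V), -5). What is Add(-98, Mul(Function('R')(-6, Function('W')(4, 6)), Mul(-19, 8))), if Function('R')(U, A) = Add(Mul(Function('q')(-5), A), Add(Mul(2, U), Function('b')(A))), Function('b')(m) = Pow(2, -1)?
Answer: -9750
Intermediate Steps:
Function('b')(m) = Rational(1, 2)
Function('q')(V) = Add(-5, Mul(2, V))
Function('R')(U, A) = Add(Rational(1, 2), Mul(-15, A), Mul(2, U)) (Function('R')(U, A) = Add(Mul(Add(-5, Mul(2, -5)), A), Add(Mul(2, U), Rational(1, 2))) = Add(Mul(Add(-5, -10), A), Add(Rational(1, 2), Mul(2, U))) = Add(Mul(-15, A), Add(Rational(1, 2), Mul(2, U))) = Add(Rational(1, 2), Mul(-15, A), Mul(2, U)))
Add(-98, Mul(Function('R')(-6, Function('W')(4, 6)), Mul(-19, 8))) = Add(-98, Mul(Add(Rational(1, 2), Mul(-15, -5), Mul(2, -6)), Mul(-19, 8))) = Add(-98, Mul(Add(Rational(1, 2), 75, -12), -152)) = Add(-98, Mul(Rational(127, 2), -152)) = Add(-98, -9652) = -9750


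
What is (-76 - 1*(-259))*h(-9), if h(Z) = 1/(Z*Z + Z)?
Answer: 61/24 ≈ 2.5417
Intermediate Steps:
h(Z) = 1/(Z + Z²) (h(Z) = 1/(Z² + Z) = 1/(Z + Z²))
(-76 - 1*(-259))*h(-9) = (-76 - 1*(-259))*(1/((-9)*(1 - 9))) = (-76 + 259)*(-⅑/(-8)) = 183*(-⅑*(-⅛)) = 183*(1/72) = 61/24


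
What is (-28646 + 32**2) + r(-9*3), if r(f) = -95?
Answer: -27717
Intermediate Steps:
(-28646 + 32**2) + r(-9*3) = (-28646 + 32**2) - 95 = (-28646 + 1024) - 95 = -27622 - 95 = -27717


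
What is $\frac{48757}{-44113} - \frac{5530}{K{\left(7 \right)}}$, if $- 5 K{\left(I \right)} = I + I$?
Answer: $\frac{87074418}{44113} \approx 1973.9$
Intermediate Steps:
$K{\left(I \right)} = - \frac{2 I}{5}$ ($K{\left(I \right)} = - \frac{I + I}{5} = - \frac{2 I}{5}$)
$\frac{48757}{-44113} - \frac{5530}{K{\left(7 \right)}} = \frac{48757}{-44113} - \frac{5530}{\left(- \frac{2}{5}\right) 7} = 48757 \left(- \frac{1}{44113}\right) - \frac{5530}{- \frac{14}{5}} = - \frac{48757}{44113} - -1975 = - \frac{48757}{44113} + 1975 = \frac{87074418}{44113}$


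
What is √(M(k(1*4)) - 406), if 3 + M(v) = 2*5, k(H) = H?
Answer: I*√399 ≈ 19.975*I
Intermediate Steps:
M(v) = 7 (M(v) = -3 + 2*5 = -3 + 10 = 7)
√(M(k(1*4)) - 406) = √(7 - 406) = √(-399) = I*√399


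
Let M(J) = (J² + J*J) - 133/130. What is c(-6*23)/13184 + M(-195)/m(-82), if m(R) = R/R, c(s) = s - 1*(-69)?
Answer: 65170926779/856960 ≈ 76049.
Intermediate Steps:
c(s) = 69 + s (c(s) = s + 69 = 69 + s)
M(J) = -133/130 + 2*J² (M(J) = (J² + J²) - 133*1/130 = 2*J² - 133/130 = -133/130 + 2*J²)
m(R) = 1
c(-6*23)/13184 + M(-195)/m(-82) = (69 - 6*23)/13184 + (-133/130 + 2*(-195)²)/1 = (69 - 138)*(1/13184) + (-133/130 + 2*38025)*1 = -69*1/13184 + (-133/130 + 76050)*1 = -69/13184 + (9886367/130)*1 = -69/13184 + 9886367/130 = 65170926779/856960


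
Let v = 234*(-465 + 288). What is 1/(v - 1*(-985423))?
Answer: 1/944005 ≈ 1.0593e-6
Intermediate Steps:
v = -41418 (v = 234*(-177) = -41418)
1/(v - 1*(-985423)) = 1/(-41418 - 1*(-985423)) = 1/(-41418 + 985423) = 1/944005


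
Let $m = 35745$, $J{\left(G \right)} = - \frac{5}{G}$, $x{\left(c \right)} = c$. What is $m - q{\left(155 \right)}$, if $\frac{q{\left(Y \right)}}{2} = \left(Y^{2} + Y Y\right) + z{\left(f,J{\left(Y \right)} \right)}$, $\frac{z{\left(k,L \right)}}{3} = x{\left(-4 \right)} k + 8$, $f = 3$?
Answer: $-60331$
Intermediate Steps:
$z{\left(k,L \right)} = 24 - 12 k$ ($z{\left(k,L \right)} = 3 \left(- 4 k + 8\right) = 3 \left(8 - 4 k\right) = 24 - 12 k$)
$q{\left(Y \right)} = -24 + 4 Y^{2}$ ($q{\left(Y \right)} = 2 \left(\left(Y^{2} + Y Y\right) + \left(24 - 36\right)\right) = 2 \left(\left(Y^{2} + Y^{2}\right) + \left(24 - 36\right)\right) = 2 \left(2 Y^{2} - 12\right) = 2 \left(-12 + 2 Y^{2}\right) = -24 + 4 Y^{2}$)
$m - q{\left(155 \right)} = 35745 - \left(-24 + 4 \cdot 155^{2}\right) = 35745 - \left(-24 + 4 \cdot 24025\right) = 35745 - \left(-24 + 96100\right) = 35745 - 96076 = -60331$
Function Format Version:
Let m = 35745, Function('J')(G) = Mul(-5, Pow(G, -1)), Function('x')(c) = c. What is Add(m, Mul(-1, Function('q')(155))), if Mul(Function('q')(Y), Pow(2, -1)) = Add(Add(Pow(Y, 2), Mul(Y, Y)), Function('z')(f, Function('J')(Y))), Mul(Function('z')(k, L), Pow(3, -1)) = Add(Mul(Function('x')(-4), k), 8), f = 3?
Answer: -60331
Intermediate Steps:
Function('z')(k, L) = Add(24, Mul(-12, k)) (Function('z')(k, L) = Mul(3, Add(Mul(-4, k), 8)) = Mul(3, Add(8, Mul(-4, k))) = Add(24, Mul(-12, k)))
Function('q')(Y) = Add(-24, Mul(4, Pow(Y, 2))) (Function('q')(Y) = Mul(2, Add(Add(Pow(Y, 2), Mul(Y, Y)), Add(24, Mul(-12, 3)))) = Mul(2, Add(Add(Pow(Y, 2), Pow(Y, 2)), Add(24, -36))) = Mul(2, Add(Mul(2, Pow(Y, 2)), -12)) = Mul(2, Add(-12, Mul(2, Pow(Y, 2)))) = Add(-24, Mul(4, Pow(Y, 2))))
Add(m, Mul(-1, Function('q')(155))) = Add(35745, Mul(-1, Add(-24, Mul(4, Pow(155, 2))))) = Add(35745, Mul(-1, Add(-24, Mul(4, 24025)))) = Add(35745, Mul(-1, Add(-24, 96100))) = Add(35745, Mul(-1, 96076)) = Add(35745, -96076) = -60331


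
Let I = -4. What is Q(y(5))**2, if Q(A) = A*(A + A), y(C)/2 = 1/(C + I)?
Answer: 64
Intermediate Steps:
y(C) = 2/(-4 + C) (y(C) = 2/(C - 4) = 2/(-4 + C))
Q(A) = 2*A**2 (Q(A) = A*(2*A) = 2*A**2)
Q(y(5))**2 = (2*(2/(-4 + 5))**2)**2 = (2*(2/1)**2)**2 = (2*(2*1)**2)**2 = (2*2**2)**2 = (2*4)**2 = 8**2 = 64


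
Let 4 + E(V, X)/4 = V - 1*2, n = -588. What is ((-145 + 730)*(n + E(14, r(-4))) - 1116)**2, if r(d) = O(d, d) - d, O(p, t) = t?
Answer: 106521293376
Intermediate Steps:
r(d) = 0 (r(d) = d - d = 0)
E(V, X) = -24 + 4*V (E(V, X) = -16 + 4*(V - 1*2) = -16 + 4*(V - 2) = -16 + 4*(-2 + V) = -16 + (-8 + 4*V) = -24 + 4*V)
((-145 + 730)*(n + E(14, r(-4))) - 1116)**2 = ((-145 + 730)*(-588 + (-24 + 4*14)) - 1116)**2 = (585*(-588 + (-24 + 56)) - 1116)**2 = (585*(-588 + 32) - 1116)**2 = (585*(-556) - 1116)**2 = (-325260 - 1116)**2 = (-326376)**2 = 106521293376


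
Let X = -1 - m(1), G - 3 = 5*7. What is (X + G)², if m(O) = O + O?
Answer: 1225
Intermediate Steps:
m(O) = 2*O
G = 38 (G = 3 + 5*7 = 3 + 35 = 38)
X = -3 (X = -1 - 2 = -3)
(X + G)² = (-3 + 38)² = 35² = 1225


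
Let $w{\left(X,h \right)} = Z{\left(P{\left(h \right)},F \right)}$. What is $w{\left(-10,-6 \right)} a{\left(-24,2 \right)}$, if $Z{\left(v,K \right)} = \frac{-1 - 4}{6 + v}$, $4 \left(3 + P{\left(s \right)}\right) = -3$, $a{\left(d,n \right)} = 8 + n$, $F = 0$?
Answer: $- \frac{200}{9} \approx -22.222$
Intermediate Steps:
$P{\left(s \right)} = - \frac{15}{4}$ ($P{\left(s \right)} = -3 + \frac{1}{4} \left(-3\right) = -3 - \frac{3}{4} = - \frac{15}{4}$)
$Z{\left(v,K \right)} = - \frac{5}{6 + v}$
$w{\left(X,h \right)} = - \frac{20}{9}$ ($w{\left(X,h \right)} = - \frac{5}{6 - \frac{15}{4}} = - \frac{5}{\frac{9}{4}} = \left(-5\right) \frac{4}{9} = - \frac{20}{9}$)
$w{\left(-10,-6 \right)} a{\left(-24,2 \right)} = - \frac{20 \left(8 + 2\right)}{9} = \left(- \frac{20}{9}\right) 10 = - \frac{200}{9}$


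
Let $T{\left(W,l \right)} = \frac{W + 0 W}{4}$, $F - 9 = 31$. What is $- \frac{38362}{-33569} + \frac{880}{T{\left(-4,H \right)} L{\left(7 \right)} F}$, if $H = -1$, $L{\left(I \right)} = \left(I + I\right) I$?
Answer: $\frac{1510479}{1644881} \approx 0.91829$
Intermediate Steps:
$F = 40$ ($F = 9 + 31 = 40$)
$L{\left(I \right)} = 2 I^{2}$ ($L{\left(I \right)} = 2 I I = 2 I^{2}$)
$T{\left(W,l \right)} = \frac{W}{4}$ ($T{\left(W,l \right)} = \left(W + 0\right) \frac{1}{4} = W \frac{1}{4} = \frac{W}{4}$)
$- \frac{38362}{-33569} + \frac{880}{T{\left(-4,H \right)} L{\left(7 \right)} F} = - \frac{38362}{-33569} + \frac{880}{\frac{1}{4} \left(-4\right) 2 \cdot 7^{2} \cdot 40} = \left(-38362\right) \left(- \frac{1}{33569}\right) + \frac{880}{- 2 \cdot 49 \cdot 40} = \frac{38362}{33569} + \frac{880}{\left(-1\right) 98 \cdot 40} = \frac{38362}{33569} + \frac{880}{\left(-98\right) 40} = \frac{38362}{33569} + \frac{880}{-3920} = \frac{38362}{33569} + 880 \left(- \frac{1}{3920}\right) = \frac{38362}{33569} - \frac{11}{49} = \frac{1510479}{1644881}$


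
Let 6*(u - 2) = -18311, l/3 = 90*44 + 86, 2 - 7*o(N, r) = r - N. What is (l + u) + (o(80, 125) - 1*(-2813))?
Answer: 499591/42 ≈ 11895.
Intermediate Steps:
o(N, r) = 2/7 - r/7 + N/7 (o(N, r) = 2/7 - (r - N)/7 = 2/7 + (-r/7 + N/7) = 2/7 - r/7 + N/7)
l = 12138 (l = 3*(90*44 + 86) = 3*(3960 + 86) = 3*4046 = 12138)
u = -18299/6 (u = 2 + (⅙)*(-18311) = 2 - 18311/6 = -18299/6 ≈ -3049.8)
(l + u) + (o(80, 125) - 1*(-2813)) = (12138 - 18299/6) + ((2/7 - ⅐*125 + (⅐)*80) - 1*(-2813)) = 54529/6 + ((2/7 - 125/7 + 80/7) + 2813) = 54529/6 + (-43/7 + 2813) = 54529/6 + 19648/7 = 499591/42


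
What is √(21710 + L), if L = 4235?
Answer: √25945 ≈ 161.07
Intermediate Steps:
√(21710 + L) = √(21710 + 4235) = √25945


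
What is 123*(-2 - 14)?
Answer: -1968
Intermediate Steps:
123*(-2 - 14) = 123*(-16) = -1968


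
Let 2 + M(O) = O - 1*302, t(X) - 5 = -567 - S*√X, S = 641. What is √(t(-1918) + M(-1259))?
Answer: √(-2125 - 641*I*√1918) ≈ 114.08 - 123.04*I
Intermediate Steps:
t(X) = -562 - 641*√X (t(X) = 5 + (-567 - 641*√X) = -562 - 641*√X)
M(O) = -304 + O (M(O) = -2 + (O - 1*302) = -2 + (O - 302) = -2 + (-302 + O) = -304 + O)
√(t(-1918) + M(-1259)) = √((-562 - 641*I*√1918) + (-304 - 1259)) = √((-562 - 641*I*√1918) - 1563) = √(-2125 - 641*I*√1918)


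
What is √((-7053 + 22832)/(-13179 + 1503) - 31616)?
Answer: I*√1077590285205/5838 ≈ 177.81*I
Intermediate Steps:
√((-7053 + 22832)/(-13179 + 1503) - 31616) = √(15779/(-11676) - 31616) = √(15779*(-1/11676) - 31616) = √(-15779/11676 - 31616) = √(-369164195/11676) = I*√1077590285205/5838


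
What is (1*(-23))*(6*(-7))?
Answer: 966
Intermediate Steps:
(1*(-23))*(6*(-7)) = -23*(-42) = 966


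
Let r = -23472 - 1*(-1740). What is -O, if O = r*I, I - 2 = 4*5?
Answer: 478104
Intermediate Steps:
r = -21732 (r = -23472 + 1740 = -21732)
I = 22 (I = 2 + 4*5 = 2 + 20 = 22)
O = -478104 (O = -21732*22 = -478104)
-O = -1*(-478104) = 478104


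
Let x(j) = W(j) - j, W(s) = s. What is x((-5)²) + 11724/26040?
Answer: 977/2170 ≈ 0.45023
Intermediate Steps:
x(j) = 0 (x(j) = j - j = 0)
x((-5)²) + 11724/26040 = 0 + 11724/26040 = 0 + 11724*(1/26040) = 0 + 977/2170 = 977/2170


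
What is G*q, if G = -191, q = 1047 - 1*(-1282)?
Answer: -444839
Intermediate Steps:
q = 2329 (q = 1047 + 1282 = 2329)
G*q = -191*2329 = -444839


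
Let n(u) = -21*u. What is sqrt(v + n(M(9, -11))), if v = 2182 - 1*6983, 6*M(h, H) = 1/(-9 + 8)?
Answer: I*sqrt(19190)/2 ≈ 69.264*I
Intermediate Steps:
M(h, H) = -1/6 (M(h, H) = 1/(6*(-9 + 8)) = (1/6)/(-1) = (1/6)*(-1) = -1/6)
v = -4801 (v = 2182 - 6983 = -4801)
sqrt(v + n(M(9, -11))) = sqrt(-4801 - 21*(-1/6)) = sqrt(-4801 + 7/2) = sqrt(-9595/2) = I*sqrt(19190)/2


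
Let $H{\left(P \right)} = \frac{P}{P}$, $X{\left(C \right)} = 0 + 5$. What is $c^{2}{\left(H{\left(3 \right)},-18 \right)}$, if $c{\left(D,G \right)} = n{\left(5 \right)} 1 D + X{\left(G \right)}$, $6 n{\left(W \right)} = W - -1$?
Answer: $36$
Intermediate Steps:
$n{\left(W \right)} = \frac{1}{6} + \frac{W}{6}$ ($n{\left(W \right)} = \frac{W - -1}{6} = \frac{W + 1}{6} = \frac{1 + W}{6} = \frac{1}{6} + \frac{W}{6}$)
$X{\left(C \right)} = 5$
$H{\left(P \right)} = 1$
$c{\left(D,G \right)} = 5 + D$ ($c{\left(D,G \right)} = \left(\frac{1}{6} + \frac{1}{6} \cdot 5\right) 1 D + 5 = \left(\frac{1}{6} + \frac{5}{6}\right) 1 D + 5 = 1 \cdot 1 D + 5 = 1 D + 5 = D + 5 = 5 + D$)
$c^{2}{\left(H{\left(3 \right)},-18 \right)} = \left(5 + 1\right)^{2} = 6^{2} = 36$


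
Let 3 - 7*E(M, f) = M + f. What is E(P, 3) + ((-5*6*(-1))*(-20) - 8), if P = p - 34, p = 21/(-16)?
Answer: -67531/112 ≈ -602.96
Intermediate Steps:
p = -21/16 (p = 21*(-1/16) = -21/16 ≈ -1.3125)
P = -565/16 (P = -21/16 - 34 = -565/16 ≈ -35.313)
E(M, f) = 3/7 - M/7 - f/7 (E(M, f) = 3/7 - (M + f)/7 = 3/7 + (-M/7 - f/7) = 3/7 - M/7 - f/7)
E(P, 3) + ((-5*6*(-1))*(-20) - 8) = (3/7 - ⅐*(-565/16) - ⅐*3) + ((-5*6*(-1))*(-20) - 8) = (3/7 + 565/112 - 3/7) + (-30*(-1)*(-20) - 8) = 565/112 + (30*(-20) - 8) = 565/112 + (-600 - 8) = 565/112 - 608 = -67531/112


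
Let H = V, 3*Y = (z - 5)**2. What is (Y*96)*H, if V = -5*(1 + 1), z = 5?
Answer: 0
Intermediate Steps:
Y = 0 (Y = (5 - 5)**2/3 = (1/3)*0**2 = (1/3)*0 = 0)
V = -10 (V = -5*2 = -10)
H = -10
(Y*96)*H = (0*96)*(-10) = 0*(-10) = 0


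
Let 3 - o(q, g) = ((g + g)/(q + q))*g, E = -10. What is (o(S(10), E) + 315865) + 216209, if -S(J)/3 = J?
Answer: 1596241/3 ≈ 5.3208e+5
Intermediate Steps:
S(J) = -3*J
o(q, g) = 3 - g²/q (o(q, g) = 3 - (g + g)/(q + q)*g = 3 - (2*g)/((2*q))*g = 3 - (2*g)*(1/(2*q))*g = 3 - g/q*g = 3 - g²/q)
(o(S(10), E) + 315865) + 216209 = ((3 - 1*(-10)²/(-3*10)) + 315865) + 216209 = ((3 - 1*100/(-30)) + 315865) + 216209 = ((3 - 1*100*(-1/30)) + 315865) + 216209 = ((3 + 10/3) + 315865) + 216209 = (19/3 + 315865) + 216209 = 947614/3 + 216209 = 1596241/3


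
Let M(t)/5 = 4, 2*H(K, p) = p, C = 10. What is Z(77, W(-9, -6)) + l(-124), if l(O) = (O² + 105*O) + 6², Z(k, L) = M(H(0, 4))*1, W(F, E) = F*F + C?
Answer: 2412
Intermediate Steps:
H(K, p) = p/2
M(t) = 20 (M(t) = 5*4 = 20)
W(F, E) = 10 + F² (W(F, E) = F*F + 10 = F² + 10 = 10 + F²)
Z(k, L) = 20 (Z(k, L) = 20*1 = 20)
l(O) = 36 + O² + 105*O (l(O) = (O² + 105*O) + 36 = 36 + O² + 105*O)
Z(77, W(-9, -6)) + l(-124) = 20 + (36 + (-124)² + 105*(-124)) = 20 + (36 + 15376 - 13020) = 20 + 2392 = 2412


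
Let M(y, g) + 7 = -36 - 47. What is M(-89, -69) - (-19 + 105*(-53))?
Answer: 5494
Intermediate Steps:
M(y, g) = -90 (M(y, g) = -7 + (-36 - 47) = -7 - 83 = -90)
M(-89, -69) - (-19 + 105*(-53)) = -90 - (-19 + 105*(-53)) = -90 - (-19 - 5565) = -90 - 1*(-5584) = -90 + 5584 = 5494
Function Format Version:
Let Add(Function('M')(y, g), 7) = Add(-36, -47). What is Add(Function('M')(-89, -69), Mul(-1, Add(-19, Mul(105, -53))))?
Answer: 5494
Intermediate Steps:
Function('M')(y, g) = -90 (Function('M')(y, g) = Add(-7, Add(-36, -47)) = Add(-7, -83) = -90)
Add(Function('M')(-89, -69), Mul(-1, Add(-19, Mul(105, -53)))) = Add(-90, Mul(-1, Add(-19, Mul(105, -53)))) = Add(-90, Mul(-1, Add(-19, -5565))) = Add(-90, Mul(-1, -5584)) = Add(-90, 5584) = 5494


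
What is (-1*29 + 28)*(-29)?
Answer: 29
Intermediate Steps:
(-1*29 + 28)*(-29) = (-29 + 28)*(-29) = -1*(-29) = 29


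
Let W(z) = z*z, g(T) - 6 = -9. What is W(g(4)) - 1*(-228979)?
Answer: 228988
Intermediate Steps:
g(T) = -3 (g(T) = 6 - 9 = -3)
W(z) = z²
W(g(4)) - 1*(-228979) = (-3)² - 1*(-228979) = 9 + 228979 = 228988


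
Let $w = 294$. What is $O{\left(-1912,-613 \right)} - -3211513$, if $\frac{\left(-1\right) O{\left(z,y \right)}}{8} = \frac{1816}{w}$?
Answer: $\frac{472085147}{147} \approx 3.2115 \cdot 10^{6}$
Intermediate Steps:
$O{\left(z,y \right)} = - \frac{7264}{147}$ ($O{\left(z,y \right)} = - 8 \cdot \frac{1816}{294} = - 8 \cdot 1816 \cdot \frac{1}{294} = \left(-8\right) \frac{908}{147} = - \frac{7264}{147}$)
$O{\left(-1912,-613 \right)} - -3211513 = - \frac{7264}{147} - -3211513 = - \frac{7264}{147} + 3211513 = \frac{472085147}{147}$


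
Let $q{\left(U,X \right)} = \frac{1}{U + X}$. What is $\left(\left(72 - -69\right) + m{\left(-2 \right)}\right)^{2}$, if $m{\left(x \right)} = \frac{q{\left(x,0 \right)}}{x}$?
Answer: $\frac{319225}{16} \approx 19952.0$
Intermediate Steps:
$m{\left(x \right)} = \frac{1}{x^{2}}$ ($m{\left(x \right)} = \frac{1}{\left(x + 0\right) x} = \frac{1}{x x} = \frac{1}{x^{2}}$)
$\left(\left(72 - -69\right) + m{\left(-2 \right)}\right)^{2} = \left(\left(72 - -69\right) + \frac{1}{4}\right)^{2} = \left(\left(72 + 69\right) + \frac{1}{4}\right)^{2} = \left(141 + \frac{1}{4}\right)^{2} = \left(\frac{565}{4}\right)^{2} = \frac{319225}{16}$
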